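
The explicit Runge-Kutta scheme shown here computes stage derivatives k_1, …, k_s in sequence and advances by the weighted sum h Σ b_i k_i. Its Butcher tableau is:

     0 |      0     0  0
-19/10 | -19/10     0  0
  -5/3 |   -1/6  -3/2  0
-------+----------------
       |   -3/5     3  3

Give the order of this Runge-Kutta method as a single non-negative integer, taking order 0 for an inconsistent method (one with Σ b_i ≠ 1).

0

b = (-3/5, 3, 3)
c = (0, -19/10, -5/3)
Ac = (0, 0, 57/20)
Σ b_i: (-3/5)·1 + 3·1 + 3·1 = 27/5 ≠ 1 ⇒ order 0.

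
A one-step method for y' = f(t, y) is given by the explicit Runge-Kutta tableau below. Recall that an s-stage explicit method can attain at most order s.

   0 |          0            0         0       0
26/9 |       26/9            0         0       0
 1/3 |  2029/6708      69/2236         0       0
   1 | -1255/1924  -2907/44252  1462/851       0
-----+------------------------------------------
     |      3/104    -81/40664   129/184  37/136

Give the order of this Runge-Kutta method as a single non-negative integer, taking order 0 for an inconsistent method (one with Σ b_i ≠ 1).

4

b = (3/104, -81/40664, 129/184, 37/136)
c = (0, 26/9, 1/3, 1)
Ac = (0, 0, 23/258, 85/222)
Σ b_i: 3/104·1 + (-81/40664)·1 + 129/184·1 + 37/136·1 = 1 ✓
b·c: (-81/40664)·26/9 + 129/184·1/3 + 37/136·1 = 1/2 ✓
b·c²: (-81/40664)·676/81 + 129/184·1/9 + 37/136·1 = 1/3 ✓
b·Ac: 129/184·23/258 + 37/136·85/222 = 1/6 ✓
b·c³: (-81/40664)·17576/729 + 129/184·1/27 + 37/136·1 = 1/4 ✓
b·(c∘Ac): 129/184·23/774 + 37/136·85/222 = 1/8 ✓
b·Ac²: 129/184·299/1161 + 37/136·(-119/333) = 1/12 ✓
b·A²c: 37/136·17/111 = 1/24 ✓; 4 stages ⇒ order 4.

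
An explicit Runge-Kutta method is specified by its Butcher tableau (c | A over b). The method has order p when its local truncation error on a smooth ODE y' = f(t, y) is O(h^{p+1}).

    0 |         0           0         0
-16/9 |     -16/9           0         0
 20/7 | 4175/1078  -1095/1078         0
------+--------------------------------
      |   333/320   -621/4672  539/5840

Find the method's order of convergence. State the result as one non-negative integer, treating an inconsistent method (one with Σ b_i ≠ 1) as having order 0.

3

b = (333/320, -621/4672, 539/5840)
c = (0, -16/9, 20/7)
Ac = (0, 0, 2920/1617)
Σ b_i: 333/320·1 + (-621/4672)·1 + 539/5840·1 = 1 ✓
b·c: (-621/4672)·(-16/9) + 539/5840·20/7 = 1/2 ✓
b·c²: (-621/4672)·256/81 + 539/5840·400/49 = 1/3 ✓
b·Ac: 539/5840·2920/1617 = 1/6 ✓; 3 stages ⇒ order 3.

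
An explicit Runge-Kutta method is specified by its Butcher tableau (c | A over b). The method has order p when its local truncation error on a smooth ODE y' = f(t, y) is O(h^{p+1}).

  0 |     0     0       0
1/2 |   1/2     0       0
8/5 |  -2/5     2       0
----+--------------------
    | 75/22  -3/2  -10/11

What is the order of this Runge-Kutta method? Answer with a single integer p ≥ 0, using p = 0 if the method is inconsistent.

b = (75/22, -3/2, -10/11)
c = (0, 1/2, 8/5)
Ac = (0, 0, 1)
Σ b_i: 75/22·1 + (-3/2)·1 + (-10/11)·1 = 1 ✓
b·c: (-3/2)·1/2 + (-10/11)·8/5 = -97/44 ≠ 1/2 ⇒ order 1.

1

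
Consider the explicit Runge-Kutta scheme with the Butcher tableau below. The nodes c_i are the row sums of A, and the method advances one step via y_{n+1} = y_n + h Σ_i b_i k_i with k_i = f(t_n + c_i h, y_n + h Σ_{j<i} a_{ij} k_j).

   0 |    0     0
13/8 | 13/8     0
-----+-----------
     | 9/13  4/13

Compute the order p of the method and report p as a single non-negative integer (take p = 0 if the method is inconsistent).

2

b = (9/13, 4/13)
c = (0, 13/8)
Σ b_i: 9/13·1 + 4/13·1 = 1 ✓
b·c: 4/13·13/8 = 1/2 ✓; 2 stages ⇒ order 2.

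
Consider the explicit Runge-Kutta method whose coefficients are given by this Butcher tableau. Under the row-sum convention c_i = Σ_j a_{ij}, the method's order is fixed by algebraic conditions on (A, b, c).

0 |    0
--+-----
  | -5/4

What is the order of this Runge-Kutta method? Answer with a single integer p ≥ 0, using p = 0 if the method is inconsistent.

0

b = (-5/4)
c = (0)
Σ b_i: (-5/4)·1 = -5/4 ≠ 1 ⇒ order 0.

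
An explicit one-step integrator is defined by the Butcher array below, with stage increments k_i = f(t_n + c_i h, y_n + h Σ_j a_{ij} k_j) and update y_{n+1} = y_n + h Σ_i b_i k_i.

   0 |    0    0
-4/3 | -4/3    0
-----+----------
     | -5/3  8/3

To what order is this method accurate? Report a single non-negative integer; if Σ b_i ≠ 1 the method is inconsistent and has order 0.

b = (-5/3, 8/3)
c = (0, -4/3)
Σ b_i: (-5/3)·1 + 8/3·1 = 1 ✓
b·c: 8/3·(-4/3) = -32/9 ≠ 1/2 ⇒ order 1.

1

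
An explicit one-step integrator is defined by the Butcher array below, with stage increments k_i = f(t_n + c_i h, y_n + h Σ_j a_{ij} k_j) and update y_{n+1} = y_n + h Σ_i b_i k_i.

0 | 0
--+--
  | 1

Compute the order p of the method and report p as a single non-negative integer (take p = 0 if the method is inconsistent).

1

b = (1)
c = (0)
Σ b_i: 1·1 = 1 ✓; 1 stage ⇒ order 1.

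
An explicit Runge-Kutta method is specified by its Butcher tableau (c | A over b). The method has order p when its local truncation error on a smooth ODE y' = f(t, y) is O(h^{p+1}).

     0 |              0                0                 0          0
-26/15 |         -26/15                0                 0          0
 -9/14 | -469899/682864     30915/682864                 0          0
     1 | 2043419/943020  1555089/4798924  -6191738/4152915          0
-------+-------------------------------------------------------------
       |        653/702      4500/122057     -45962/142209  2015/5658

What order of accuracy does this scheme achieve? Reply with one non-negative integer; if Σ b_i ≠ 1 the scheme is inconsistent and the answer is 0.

4

b = (653/702, 4500/122057, -45962/142209, 2015/5658)
c = (0, -26/15, -9/14, 1)
Ac = (0, 0, -2061/26264, 123/310)
Σ b_i: 653/702·1 + 4500/122057·1 + (-45962/142209)·1 + 2015/5658·1 = 1 ✓
b·c: 4500/122057·(-26/15) + (-45962/142209)·(-9/14) + 2015/5658·1 = 1/2 ✓
b·c²: 4500/122057·676/225 + (-45962/142209)·81/196 + 2015/5658·1 = 1/3 ✓
b·Ac: (-45962/142209)·(-2061/26264) + 2015/5658·123/310 = 1/6 ✓
b·c³: 4500/122057·(-17576/3375) + (-45962/142209)·(-729/2744) + 2015/5658·1 = 1/4 ✓
b·(c∘Ac): (-45962/142209)·18549/367696 + 2015/5658·123/310 = 1/8 ✓
b·Ac²: (-45962/142209)·8931/65660 + 2015/5658·697/1950 = 1/12 ✓
b·A²c: 2015/5658·943/8060 = 1/24 ✓; 4 stages ⇒ order 4.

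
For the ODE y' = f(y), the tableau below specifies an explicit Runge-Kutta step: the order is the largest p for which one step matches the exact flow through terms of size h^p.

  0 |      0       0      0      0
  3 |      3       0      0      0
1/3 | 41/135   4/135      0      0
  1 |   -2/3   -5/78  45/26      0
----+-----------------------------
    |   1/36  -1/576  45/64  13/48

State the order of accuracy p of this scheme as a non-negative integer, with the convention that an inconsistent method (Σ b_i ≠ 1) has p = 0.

4

b = (1/36, -1/576, 45/64, 13/48)
c = (0, 3, 1/3, 1)
Ac = (0, 0, 4/45, 5/13)
Σ b_i: 1/36·1 + (-1/576)·1 + 45/64·1 + 13/48·1 = 1 ✓
b·c: (-1/576)·3 + 45/64·1/3 + 13/48·1 = 1/2 ✓
b·c²: (-1/576)·9 + 45/64·1/9 + 13/48·1 = 1/3 ✓
b·Ac: 45/64·4/45 + 13/48·5/13 = 1/6 ✓
b·c³: (-1/576)·27 + 45/64·1/27 + 13/48·1 = 1/4 ✓
b·(c∘Ac): 45/64·4/135 + 13/48·5/13 = 1/8 ✓
b·Ac²: 45/64·4/15 + 13/48·(-5/13) = 1/12 ✓
b·A²c: 13/48·2/13 = 1/24 ✓; 4 stages ⇒ order 4.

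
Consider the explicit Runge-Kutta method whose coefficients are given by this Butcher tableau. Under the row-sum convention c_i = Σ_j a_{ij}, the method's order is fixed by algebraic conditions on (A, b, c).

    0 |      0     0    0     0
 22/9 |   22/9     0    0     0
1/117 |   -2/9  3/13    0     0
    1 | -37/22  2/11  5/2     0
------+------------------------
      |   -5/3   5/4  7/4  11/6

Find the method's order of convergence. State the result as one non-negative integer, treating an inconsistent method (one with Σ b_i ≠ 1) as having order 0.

0

b = (-5/3, 5/4, 7/4, 11/6)
c = (0, 22/9, 1/117, 1)
Ac = (0, 0, 22/39, 109/234)
Σ b_i: (-5/3)·1 + 5/4·1 + 7/4·1 + 11/6·1 = 19/6 ≠ 1 ⇒ order 0.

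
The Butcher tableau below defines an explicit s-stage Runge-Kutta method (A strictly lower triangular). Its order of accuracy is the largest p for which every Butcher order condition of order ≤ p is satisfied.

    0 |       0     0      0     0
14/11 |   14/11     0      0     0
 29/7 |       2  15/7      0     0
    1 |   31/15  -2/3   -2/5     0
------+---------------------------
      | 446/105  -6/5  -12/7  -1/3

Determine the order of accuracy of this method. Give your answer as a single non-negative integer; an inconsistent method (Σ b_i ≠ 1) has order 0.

b = (446/105, -6/5, -12/7, -1/3)
c = (0, 14/11, 29/7, 1)
Ac = (0, 0, 30/11, -2894/1155)
Σ b_i: 446/105·1 + (-6/5)·1 + (-12/7)·1 + (-1/3)·1 = 1 ✓
b·c: (-6/5)·14/11 + (-12/7)·29/7 + (-1/3)·1 = -72463/8085 ≠ 1/2 ⇒ order 1.

1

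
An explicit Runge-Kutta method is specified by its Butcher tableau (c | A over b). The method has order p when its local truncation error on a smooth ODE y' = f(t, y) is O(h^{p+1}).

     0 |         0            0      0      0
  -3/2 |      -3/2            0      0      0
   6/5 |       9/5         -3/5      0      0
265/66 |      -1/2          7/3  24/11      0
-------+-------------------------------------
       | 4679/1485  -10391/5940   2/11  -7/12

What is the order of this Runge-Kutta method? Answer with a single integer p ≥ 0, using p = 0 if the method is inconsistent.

2

b = (4679/1485, -10391/5940, 2/11, -7/12)
c = (0, -3/2, 6/5, 265/66)
Ac = (0, 0, 9/10, -97/110)
Σ b_i: 4679/1485·1 + (-10391/5940)·1 + 2/11·1 + (-7/12)·1 = 1 ✓
b·c: (-10391/5940)·(-3/2) + 2/11·6/5 + (-7/12)·265/66 = 1/2 ✓
b·c²: (-10391/5940)·9/4 + 2/11·36/25 + (-7/12)·70225/4356 = -2136347/163350 ≠ 1/3 ⇒ order 2.
b·Ac: 2/11·9/10 + (-7/12)·(-97/110) = 179/264 ≠ 1/6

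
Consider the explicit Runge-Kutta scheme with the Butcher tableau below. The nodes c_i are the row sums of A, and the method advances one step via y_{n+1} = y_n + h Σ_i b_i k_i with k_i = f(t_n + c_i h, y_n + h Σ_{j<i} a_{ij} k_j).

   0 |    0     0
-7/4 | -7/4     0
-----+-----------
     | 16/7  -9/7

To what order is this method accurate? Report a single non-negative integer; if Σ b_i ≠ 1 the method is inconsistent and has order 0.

b = (16/7, -9/7)
c = (0, -7/4)
Σ b_i: 16/7·1 + (-9/7)·1 = 1 ✓
b·c: (-9/7)·(-7/4) = 9/4 ≠ 1/2 ⇒ order 1.

1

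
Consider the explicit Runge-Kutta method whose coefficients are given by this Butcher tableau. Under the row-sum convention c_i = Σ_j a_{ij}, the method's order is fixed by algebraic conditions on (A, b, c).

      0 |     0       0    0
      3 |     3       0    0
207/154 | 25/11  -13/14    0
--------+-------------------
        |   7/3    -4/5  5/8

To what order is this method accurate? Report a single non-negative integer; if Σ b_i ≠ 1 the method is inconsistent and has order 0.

0

b = (7/3, -4/5, 5/8)
c = (0, 3, 207/154)
Ac = (0, 0, -39/14)
Σ b_i: 7/3·1 + (-4/5)·1 + 5/8·1 = 259/120 ≠ 1 ⇒ order 0.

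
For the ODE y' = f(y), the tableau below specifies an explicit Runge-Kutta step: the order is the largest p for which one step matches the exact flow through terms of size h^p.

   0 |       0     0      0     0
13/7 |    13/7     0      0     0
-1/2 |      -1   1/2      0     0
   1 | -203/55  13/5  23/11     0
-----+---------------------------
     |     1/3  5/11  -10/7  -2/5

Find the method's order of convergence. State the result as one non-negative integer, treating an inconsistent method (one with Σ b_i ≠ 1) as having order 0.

0

b = (1/3, 5/11, -10/7, -2/5)
c = (0, 13/7, -1/2, 1)
Ac = (0, 0, 13/14, 2913/770)
Σ b_i: 1/3·1 + 5/11·1 + (-10/7)·1 + (-2/5)·1 = -1202/1155 ≠ 1 ⇒ order 0.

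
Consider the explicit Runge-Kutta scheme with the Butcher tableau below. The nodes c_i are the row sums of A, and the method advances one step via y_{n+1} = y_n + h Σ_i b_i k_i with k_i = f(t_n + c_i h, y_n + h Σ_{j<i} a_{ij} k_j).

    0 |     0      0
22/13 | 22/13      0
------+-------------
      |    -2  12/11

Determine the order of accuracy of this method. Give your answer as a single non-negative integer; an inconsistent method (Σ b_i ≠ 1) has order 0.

b = (-2, 12/11)
c = (0, 22/13)
Σ b_i: (-2)·1 + 12/11·1 = -10/11 ≠ 1 ⇒ order 0.

0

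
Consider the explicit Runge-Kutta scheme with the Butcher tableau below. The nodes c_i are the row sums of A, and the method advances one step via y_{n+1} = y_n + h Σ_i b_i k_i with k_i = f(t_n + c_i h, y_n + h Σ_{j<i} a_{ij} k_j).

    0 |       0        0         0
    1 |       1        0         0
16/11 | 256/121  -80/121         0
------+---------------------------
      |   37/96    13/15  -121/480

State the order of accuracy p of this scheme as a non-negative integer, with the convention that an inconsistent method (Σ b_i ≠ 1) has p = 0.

3

b = (37/96, 13/15, -121/480)
c = (0, 1, 16/11)
Ac = (0, 0, -80/121)
Σ b_i: 37/96·1 + 13/15·1 + (-121/480)·1 = 1 ✓
b·c: 13/15·1 + (-121/480)·16/11 = 1/2 ✓
b·c²: 13/15·1 + (-121/480)·256/121 = 1/3 ✓
b·Ac: (-121/480)·(-80/121) = 1/6 ✓; 3 stages ⇒ order 3.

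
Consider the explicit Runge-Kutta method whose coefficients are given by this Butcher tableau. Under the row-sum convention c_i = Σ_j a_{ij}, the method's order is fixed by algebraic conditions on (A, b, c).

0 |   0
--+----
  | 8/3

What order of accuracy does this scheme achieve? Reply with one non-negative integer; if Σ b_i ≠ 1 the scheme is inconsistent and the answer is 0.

0

b = (8/3)
c = (0)
Σ b_i: 8/3·1 = 8/3 ≠ 1 ⇒ order 0.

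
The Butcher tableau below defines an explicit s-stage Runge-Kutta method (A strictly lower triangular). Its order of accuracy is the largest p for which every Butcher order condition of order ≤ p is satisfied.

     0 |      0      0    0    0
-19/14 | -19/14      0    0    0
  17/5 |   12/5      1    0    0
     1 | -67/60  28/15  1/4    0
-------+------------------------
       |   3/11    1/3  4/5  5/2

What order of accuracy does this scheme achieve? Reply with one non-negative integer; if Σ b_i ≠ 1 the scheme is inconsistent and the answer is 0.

0

b = (3/11, 1/3, 4/5, 5/2)
c = (0, -19/14, 17/5, 1)
Ac = (0, 0, -19/14, -101/60)
Σ b_i: 3/11·1 + 1/3·1 + 4/5·1 + 5/2·1 = 1289/330 ≠ 1 ⇒ order 0.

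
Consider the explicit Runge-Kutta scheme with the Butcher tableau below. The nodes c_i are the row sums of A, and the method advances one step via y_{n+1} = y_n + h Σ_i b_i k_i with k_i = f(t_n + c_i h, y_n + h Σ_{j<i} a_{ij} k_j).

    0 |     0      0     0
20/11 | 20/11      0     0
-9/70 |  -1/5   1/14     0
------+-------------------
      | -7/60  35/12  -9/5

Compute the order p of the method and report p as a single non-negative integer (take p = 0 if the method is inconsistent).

b = (-7/60, 35/12, -9/5)
c = (0, 20/11, -9/70)
Ac = (0, 0, 10/77)
Σ b_i: (-7/60)·1 + 35/12·1 + (-9/5)·1 = 1 ✓
b·c: 35/12·20/11 + (-9/5)·(-9/70) = 63923/11550 ≠ 1/2 ⇒ order 1.

1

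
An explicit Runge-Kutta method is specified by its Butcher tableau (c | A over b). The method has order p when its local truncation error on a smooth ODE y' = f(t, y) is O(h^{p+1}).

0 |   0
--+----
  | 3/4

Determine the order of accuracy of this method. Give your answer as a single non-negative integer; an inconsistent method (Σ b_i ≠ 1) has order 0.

b = (3/4)
c = (0)
Σ b_i: 3/4·1 = 3/4 ≠ 1 ⇒ order 0.

0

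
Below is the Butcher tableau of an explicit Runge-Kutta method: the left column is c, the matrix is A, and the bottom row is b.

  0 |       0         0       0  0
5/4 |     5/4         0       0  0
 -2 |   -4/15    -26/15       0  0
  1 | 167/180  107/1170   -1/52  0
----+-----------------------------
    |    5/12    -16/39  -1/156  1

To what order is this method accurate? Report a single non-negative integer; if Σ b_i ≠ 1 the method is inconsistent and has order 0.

b = (5/12, -16/39, -1/156, 1)
c = (0, 5/4, -2, 1)
Ac = (0, 0, -13/6, 11/72)
Σ b_i: 5/12·1 + (-16/39)·1 + (-1/156)·1 + 1·1 = 1 ✓
b·c: (-16/39)·5/4 + (-1/156)·(-2) + 1·1 = 1/2 ✓
b·c²: (-16/39)·25/16 + (-1/156)·4 + 1·1 = 1/3 ✓
b·Ac: (-1/156)·(-13/6) + 1·11/72 = 1/6 ✓
b·c³: (-16/39)·125/64 + (-1/156)·(-8) + 1·1 = 1/4 ✓
b·(c∘Ac): (-1/156)·13/3 + 1·11/72 = 1/8 ✓
b·Ac²: (-1/156)·(-65/24) + 1·19/288 = 1/12 ✓
b·A²c: 1·1/24 = 1/24 ✓; 4 stages ⇒ order 4.

4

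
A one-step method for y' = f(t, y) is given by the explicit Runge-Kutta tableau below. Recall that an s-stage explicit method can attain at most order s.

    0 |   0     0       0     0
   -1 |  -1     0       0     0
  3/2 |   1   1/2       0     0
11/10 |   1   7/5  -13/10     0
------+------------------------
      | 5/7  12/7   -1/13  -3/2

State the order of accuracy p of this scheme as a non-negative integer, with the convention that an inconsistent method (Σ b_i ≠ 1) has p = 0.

b = (5/7, 12/7, -1/13, -3/2)
c = (0, -1, 3/2, 11/10)
Ac = (0, 0, -1/2, -67/20)
Σ b_i: 5/7·1 + 12/7·1 + (-1/13)·1 + (-3/2)·1 = 155/182 ≠ 1 ⇒ order 0.

0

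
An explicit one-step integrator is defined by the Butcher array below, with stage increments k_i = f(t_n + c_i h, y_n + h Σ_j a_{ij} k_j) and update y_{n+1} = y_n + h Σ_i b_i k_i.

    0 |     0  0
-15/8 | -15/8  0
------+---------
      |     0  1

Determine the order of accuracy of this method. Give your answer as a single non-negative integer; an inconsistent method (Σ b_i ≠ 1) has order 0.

b = (0, 1)
c = (0, -15/8)
Σ b_i: 1·1 = 1 ✓
b·c: 1·(-15/8) = -15/8 ≠ 1/2 ⇒ order 1.

1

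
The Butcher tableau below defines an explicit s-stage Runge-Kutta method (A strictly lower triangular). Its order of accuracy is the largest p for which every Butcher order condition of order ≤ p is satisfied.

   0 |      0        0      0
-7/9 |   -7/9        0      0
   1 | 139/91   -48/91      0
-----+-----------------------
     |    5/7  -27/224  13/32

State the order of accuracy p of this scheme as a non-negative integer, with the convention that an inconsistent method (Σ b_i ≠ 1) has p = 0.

b = (5/7, -27/224, 13/32)
c = (0, -7/9, 1)
Ac = (0, 0, 16/39)
Σ b_i: 5/7·1 + (-27/224)·1 + 13/32·1 = 1 ✓
b·c: (-27/224)·(-7/9) + 13/32·1 = 1/2 ✓
b·c²: (-27/224)·49/81 + 13/32·1 = 1/3 ✓
b·Ac: 13/32·16/39 = 1/6 ✓; 3 stages ⇒ order 3.

3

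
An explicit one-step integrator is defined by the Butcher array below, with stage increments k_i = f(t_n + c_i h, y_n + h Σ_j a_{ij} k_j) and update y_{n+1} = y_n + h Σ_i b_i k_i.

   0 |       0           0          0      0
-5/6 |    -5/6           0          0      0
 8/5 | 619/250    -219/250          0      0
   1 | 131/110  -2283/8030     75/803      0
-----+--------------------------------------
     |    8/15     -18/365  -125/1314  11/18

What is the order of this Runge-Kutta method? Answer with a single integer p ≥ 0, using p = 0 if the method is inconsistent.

b = (8/15, -18/365, -125/1314, 11/18)
c = (0, -5/6, 8/5, 1)
Ac = (0, 0, 73/100, 17/44)
Σ b_i: 8/15·1 + (-18/365)·1 + (-125/1314)·1 + 11/18·1 = 1 ✓
b·c: (-18/365)·(-5/6) + (-125/1314)·8/5 + 11/18·1 = 1/2 ✓
b·c²: (-18/365)·25/36 + (-125/1314)·64/25 + 11/18·1 = 1/3 ✓
b·Ac: (-125/1314)·73/100 + 11/18·17/44 = 1/6 ✓
b·c³: (-18/365)·(-125/216) + (-125/1314)·512/125 + 11/18·1 = 1/4 ✓
b·(c∘Ac): (-125/1314)·146/125 + 11/18·17/44 = 1/8 ✓
b·Ac²: (-125/1314)·(-73/120) + 11/18·1/24 = 1/12 ✓
b·A²c: 11/18·3/44 = 1/24 ✓; 4 stages ⇒ order 4.

4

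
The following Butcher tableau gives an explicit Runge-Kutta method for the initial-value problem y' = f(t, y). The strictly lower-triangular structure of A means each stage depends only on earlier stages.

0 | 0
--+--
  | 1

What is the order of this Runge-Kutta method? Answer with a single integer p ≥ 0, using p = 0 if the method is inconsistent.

1

b = (1)
c = (0)
Σ b_i: 1·1 = 1 ✓; 1 stage ⇒ order 1.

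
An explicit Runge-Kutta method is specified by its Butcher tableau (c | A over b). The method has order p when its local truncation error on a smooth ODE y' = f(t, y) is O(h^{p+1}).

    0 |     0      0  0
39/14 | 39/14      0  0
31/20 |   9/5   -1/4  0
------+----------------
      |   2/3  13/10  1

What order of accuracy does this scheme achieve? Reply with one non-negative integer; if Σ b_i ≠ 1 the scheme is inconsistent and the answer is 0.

0

b = (2/3, 13/10, 1)
c = (0, 39/14, 31/20)
Ac = (0, 0, -39/56)
Σ b_i: 2/3·1 + 13/10·1 + 1·1 = 89/30 ≠ 1 ⇒ order 0.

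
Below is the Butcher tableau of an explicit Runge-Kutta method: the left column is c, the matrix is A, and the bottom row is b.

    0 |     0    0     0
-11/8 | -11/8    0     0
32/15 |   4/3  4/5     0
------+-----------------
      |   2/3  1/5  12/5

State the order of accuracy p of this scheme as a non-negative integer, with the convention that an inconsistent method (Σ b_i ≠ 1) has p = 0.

b = (2/3, 1/5, 12/5)
c = (0, -11/8, 32/15)
Ac = (0, 0, -11/10)
Σ b_i: 2/3·1 + 1/5·1 + 12/5·1 = 49/15 ≠ 1 ⇒ order 0.

0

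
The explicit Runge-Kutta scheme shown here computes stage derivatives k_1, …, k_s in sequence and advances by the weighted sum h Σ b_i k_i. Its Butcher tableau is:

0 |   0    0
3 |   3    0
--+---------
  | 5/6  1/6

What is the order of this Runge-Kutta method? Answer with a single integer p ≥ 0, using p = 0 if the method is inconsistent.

2

b = (5/6, 1/6)
c = (0, 3)
Σ b_i: 5/6·1 + 1/6·1 = 1 ✓
b·c: 1/6·3 = 1/2 ✓; 2 stages ⇒ order 2.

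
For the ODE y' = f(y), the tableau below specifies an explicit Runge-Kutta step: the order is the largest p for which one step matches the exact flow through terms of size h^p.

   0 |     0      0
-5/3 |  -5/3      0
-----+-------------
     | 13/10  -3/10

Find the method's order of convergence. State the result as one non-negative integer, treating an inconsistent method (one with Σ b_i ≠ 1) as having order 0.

b = (13/10, -3/10)
c = (0, -5/3)
Σ b_i: 13/10·1 + (-3/10)·1 = 1 ✓
b·c: (-3/10)·(-5/3) = 1/2 ✓; 2 stages ⇒ order 2.

2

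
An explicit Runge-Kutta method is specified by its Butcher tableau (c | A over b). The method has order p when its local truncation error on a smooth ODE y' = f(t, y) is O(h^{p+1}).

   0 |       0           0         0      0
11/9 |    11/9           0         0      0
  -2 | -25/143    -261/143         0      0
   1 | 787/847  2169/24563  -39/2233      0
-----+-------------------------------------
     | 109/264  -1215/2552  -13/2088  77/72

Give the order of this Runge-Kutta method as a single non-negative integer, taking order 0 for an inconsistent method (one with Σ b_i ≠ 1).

b = (109/264, -1215/2552, -13/2088, 77/72)
c = (0, 11/9, -2, 1)
Ac = (0, 0, -29/13, 1/7)
Σ b_i: 109/264·1 + (-1215/2552)·1 + (-13/2088)·1 + 77/72·1 = 1 ✓
b·c: (-1215/2552)·11/9 + (-13/2088)·(-2) + 77/72·1 = 1/2 ✓
b·c²: (-1215/2552)·121/81 + (-13/2088)·4 + 77/72·1 = 1/3 ✓
b·Ac: (-13/2088)·(-29/13) + 77/72·1/7 = 1/6 ✓
b·c³: (-1215/2552)·1331/729 + (-13/2088)·(-8) + 77/72·1 = 1/4 ✓
b·(c∘Ac): (-13/2088)·58/13 + 77/72·1/7 = 1/8 ✓
b·Ac²: (-13/2088)·(-319/117) + 77/72·43/693 = 1/12 ✓
b·A²c: 77/72·3/77 = 1/24 ✓; 4 stages ⇒ order 4.

4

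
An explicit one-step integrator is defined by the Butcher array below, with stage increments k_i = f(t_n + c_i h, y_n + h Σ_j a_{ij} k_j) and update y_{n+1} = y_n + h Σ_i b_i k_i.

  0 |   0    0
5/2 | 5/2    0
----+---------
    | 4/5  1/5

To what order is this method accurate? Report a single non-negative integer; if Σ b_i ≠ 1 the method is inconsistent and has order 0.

b = (4/5, 1/5)
c = (0, 5/2)
Σ b_i: 4/5·1 + 1/5·1 = 1 ✓
b·c: 1/5·5/2 = 1/2 ✓; 2 stages ⇒ order 2.

2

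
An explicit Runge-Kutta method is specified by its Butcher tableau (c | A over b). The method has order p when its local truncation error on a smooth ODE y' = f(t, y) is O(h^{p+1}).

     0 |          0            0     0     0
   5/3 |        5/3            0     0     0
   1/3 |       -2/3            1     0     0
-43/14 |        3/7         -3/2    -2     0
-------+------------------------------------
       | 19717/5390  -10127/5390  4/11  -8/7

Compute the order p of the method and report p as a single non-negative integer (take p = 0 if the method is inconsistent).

2

b = (19717/5390, -10127/5390, 4/11, -8/7)
c = (0, 5/3, 1/3, -43/14)
Ac = (0, 0, 5/3, -19/6)
Σ b_i: 19717/5390·1 + (-10127/5390)·1 + 4/11·1 + (-8/7)·1 = 1 ✓
b·c: (-10127/5390)·5/3 + 4/11·1/3 + (-8/7)·(-43/14) = 1/2 ✓
b·c²: (-10127/5390)·25/9 + 4/11·1/9 + (-8/7)·1849/196 = -1083905/67914 ≠ 1/3 ⇒ order 2.
b·Ac: 4/11·5/3 + (-8/7)·(-19/6) = 976/231 ≠ 1/6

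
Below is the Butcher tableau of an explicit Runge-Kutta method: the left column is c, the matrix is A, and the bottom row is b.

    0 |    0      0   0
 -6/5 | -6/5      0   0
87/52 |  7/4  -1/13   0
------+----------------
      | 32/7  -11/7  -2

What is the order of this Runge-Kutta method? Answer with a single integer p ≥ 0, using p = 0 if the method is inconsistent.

1

b = (32/7, -11/7, -2)
c = (0, -6/5, 87/52)
Ac = (0, 0, 6/65)
Σ b_i: 32/7·1 + (-11/7)·1 + (-2)·1 = 1 ✓
b·c: (-11/7)·(-6/5) + (-2)·87/52 = -1329/910 ≠ 1/2 ⇒ order 1.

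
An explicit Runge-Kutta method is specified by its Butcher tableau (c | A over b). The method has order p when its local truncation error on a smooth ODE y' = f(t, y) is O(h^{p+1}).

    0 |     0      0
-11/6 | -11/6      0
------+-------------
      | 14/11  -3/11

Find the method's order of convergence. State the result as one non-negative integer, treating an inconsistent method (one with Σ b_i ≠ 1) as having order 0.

2

b = (14/11, -3/11)
c = (0, -11/6)
Σ b_i: 14/11·1 + (-3/11)·1 = 1 ✓
b·c: (-3/11)·(-11/6) = 1/2 ✓; 2 stages ⇒ order 2.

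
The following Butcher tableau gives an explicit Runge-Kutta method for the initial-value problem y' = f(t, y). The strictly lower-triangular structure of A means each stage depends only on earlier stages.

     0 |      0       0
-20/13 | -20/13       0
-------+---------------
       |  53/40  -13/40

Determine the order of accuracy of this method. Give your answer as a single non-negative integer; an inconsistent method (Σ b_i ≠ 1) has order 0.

b = (53/40, -13/40)
c = (0, -20/13)
Σ b_i: 53/40·1 + (-13/40)·1 = 1 ✓
b·c: (-13/40)·(-20/13) = 1/2 ✓; 2 stages ⇒ order 2.

2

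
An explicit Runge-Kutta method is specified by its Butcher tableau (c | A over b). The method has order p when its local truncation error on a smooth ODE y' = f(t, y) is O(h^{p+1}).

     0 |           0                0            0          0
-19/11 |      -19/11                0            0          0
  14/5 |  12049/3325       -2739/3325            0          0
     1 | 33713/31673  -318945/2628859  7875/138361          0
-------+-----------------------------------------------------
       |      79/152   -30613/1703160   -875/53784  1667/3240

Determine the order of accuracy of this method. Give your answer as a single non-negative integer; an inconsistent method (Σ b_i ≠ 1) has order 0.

4

b = (79/152, -30613/1703160, -875/53784, 1667/3240)
c = (0, -19/11, 14/5, 1)
Ac = (0, 0, 249/175, 615/1667)
Σ b_i: 79/152·1 + (-30613/1703160)·1 + (-875/53784)·1 + 1667/3240·1 = 1 ✓
b·c: (-30613/1703160)·(-19/11) + (-875/53784)·14/5 + 1667/3240·1 = 1/2 ✓
b·c²: (-30613/1703160)·361/121 + (-875/53784)·196/25 + 1667/3240·1 = 1/3 ✓
b·Ac: (-875/53784)·249/175 + 1667/3240·615/1667 = 1/6 ✓
b·c³: (-30613/1703160)·(-6859/1331) + (-875/53784)·2744/125 + 1667/3240·1 = 1/4 ✓
b·(c∘Ac): (-875/53784)·498/125 + 1667/3240·615/1667 = 1/8 ✓
b·Ac²: (-875/53784)·(-4731/1925) + 1667/3240·1545/18337 = 1/12 ✓
b·A²c: 1667/3240·135/1667 = 1/24 ✓; 4 stages ⇒ order 4.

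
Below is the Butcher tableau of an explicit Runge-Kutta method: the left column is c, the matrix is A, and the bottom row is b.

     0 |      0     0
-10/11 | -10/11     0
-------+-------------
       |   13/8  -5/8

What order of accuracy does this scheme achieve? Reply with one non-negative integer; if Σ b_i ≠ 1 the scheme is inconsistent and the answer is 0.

b = (13/8, -5/8)
c = (0, -10/11)
Σ b_i: 13/8·1 + (-5/8)·1 = 1 ✓
b·c: (-5/8)·(-10/11) = 25/44 ≠ 1/2 ⇒ order 1.

1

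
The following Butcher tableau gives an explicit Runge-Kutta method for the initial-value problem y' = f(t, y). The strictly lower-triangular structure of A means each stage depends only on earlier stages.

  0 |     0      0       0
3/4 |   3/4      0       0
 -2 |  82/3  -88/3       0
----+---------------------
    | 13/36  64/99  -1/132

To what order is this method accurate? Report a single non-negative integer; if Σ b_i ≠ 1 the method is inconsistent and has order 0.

b = (13/36, 64/99, -1/132)
c = (0, 3/4, -2)
Ac = (0, 0, -22)
Σ b_i: 13/36·1 + 64/99·1 + (-1/132)·1 = 1 ✓
b·c: 64/99·3/4 + (-1/132)·(-2) = 1/2 ✓
b·c²: 64/99·9/16 + (-1/132)·4 = 1/3 ✓
b·Ac: (-1/132)·(-22) = 1/6 ✓; 3 stages ⇒ order 3.

3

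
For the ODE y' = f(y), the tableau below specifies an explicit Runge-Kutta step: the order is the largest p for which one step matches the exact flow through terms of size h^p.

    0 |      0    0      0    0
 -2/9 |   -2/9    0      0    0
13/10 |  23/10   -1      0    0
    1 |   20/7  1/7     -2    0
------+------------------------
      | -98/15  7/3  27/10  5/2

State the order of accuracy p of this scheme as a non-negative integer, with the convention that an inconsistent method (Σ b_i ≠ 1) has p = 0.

1

b = (-98/15, 7/3, 27/10, 5/2)
c = (0, -2/9, 13/10, 1)
Ac = (0, 0, 2/9, -829/315)
Σ b_i: (-98/15)·1 + 7/3·1 + 27/10·1 + 5/2·1 = 1 ✓
b·c: 7/3·(-2/9) + 27/10·13/10 + 5/2·1 = 14827/2700 ≠ 1/2 ⇒ order 1.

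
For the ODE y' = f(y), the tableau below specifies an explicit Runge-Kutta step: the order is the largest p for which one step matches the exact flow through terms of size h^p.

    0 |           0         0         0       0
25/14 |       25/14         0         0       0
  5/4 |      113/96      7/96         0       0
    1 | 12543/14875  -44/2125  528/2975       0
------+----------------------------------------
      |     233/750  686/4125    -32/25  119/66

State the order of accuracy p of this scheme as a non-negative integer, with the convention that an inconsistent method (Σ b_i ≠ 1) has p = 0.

b = (233/750, 686/4125, -32/25, 119/66)
c = (0, 25/14, 5/4, 1)
Ac = (0, 0, 25/192, 22/119)
Σ b_i: 233/750·1 + 686/4125·1 + (-32/25)·1 + 119/66·1 = 1 ✓
b·c: 686/4125·25/14 + (-32/25)·5/4 + 119/66·1 = 1/2 ✓
b·c²: 686/4125·625/196 + (-32/25)·25/16 + 119/66·1 = 1/3 ✓
b·Ac: (-32/25)·25/192 + 119/66·22/119 = 1/6 ✓
b·c³: 686/4125·15625/2744 + (-32/25)·125/64 + 119/66·1 = 1/4 ✓
b·(c∘Ac): (-32/25)·125/768 + 119/66·22/119 = 1/8 ✓
b·Ac²: (-32/25)·625/2688 + 119/66·176/833 = 1/12 ✓
b·A²c: 119/66·11/476 = 1/24 ✓; 4 stages ⇒ order 4.

4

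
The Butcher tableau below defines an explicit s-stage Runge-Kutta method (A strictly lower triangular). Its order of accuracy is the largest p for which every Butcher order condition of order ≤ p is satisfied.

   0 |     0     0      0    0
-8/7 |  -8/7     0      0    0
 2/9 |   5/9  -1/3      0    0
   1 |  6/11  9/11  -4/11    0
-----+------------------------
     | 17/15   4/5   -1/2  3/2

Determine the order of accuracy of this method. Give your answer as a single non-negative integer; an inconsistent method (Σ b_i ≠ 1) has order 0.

b = (17/15, 4/5, -1/2, 3/2)
c = (0, -8/7, 2/9, 1)
Ac = (0, 0, 8/21, -64/63)
Σ b_i: 17/15·1 + 4/5·1 + (-1/2)·1 + 3/2·1 = 44/15 ≠ 1 ⇒ order 0.

0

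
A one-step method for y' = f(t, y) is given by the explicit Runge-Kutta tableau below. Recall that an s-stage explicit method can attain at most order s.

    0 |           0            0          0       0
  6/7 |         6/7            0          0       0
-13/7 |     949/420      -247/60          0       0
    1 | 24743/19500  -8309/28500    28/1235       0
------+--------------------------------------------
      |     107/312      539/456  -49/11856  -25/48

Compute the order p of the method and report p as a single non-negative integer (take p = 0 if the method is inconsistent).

4

b = (107/312, 539/456, -49/11856, -25/48)
c = (0, 6/7, -13/7, 1)
Ac = (0, 0, -247/70, -73/250)
Σ b_i: 107/312·1 + 539/456·1 + (-49/11856)·1 + (-25/48)·1 = 1 ✓
b·c: 539/456·6/7 + (-49/11856)·(-13/7) + (-25/48)·1 = 1/2 ✓
b·c²: 539/456·36/49 + (-49/11856)·169/49 + (-25/48)·1 = 1/3 ✓
b·Ac: (-49/11856)·(-247/70) + (-25/48)·(-73/250) = 1/6 ✓
b·c³: 539/456·216/343 + (-49/11856)·(-2197/343) + (-25/48)·1 = 1/4 ✓
b·(c∘Ac): (-49/11856)·3211/490 + (-25/48)·(-73/250) = 1/8 ✓
b·Ac²: (-49/11856)·(-741/245) + (-25/48)·(-17/125) = 1/12 ✓
b·A²c: (-25/48)·(-2/25) = 1/24 ✓; 4 stages ⇒ order 4.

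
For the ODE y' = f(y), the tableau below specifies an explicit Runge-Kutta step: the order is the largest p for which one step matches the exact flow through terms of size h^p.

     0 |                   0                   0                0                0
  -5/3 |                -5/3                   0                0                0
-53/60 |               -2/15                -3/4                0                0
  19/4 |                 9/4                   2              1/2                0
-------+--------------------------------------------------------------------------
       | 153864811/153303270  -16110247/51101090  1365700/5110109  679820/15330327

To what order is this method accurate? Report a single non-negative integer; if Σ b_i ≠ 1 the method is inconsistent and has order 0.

b = (153864811/153303270, -16110247/51101090, 1365700/5110109, 679820/15330327)
c = (0, -5/3, -53/60, 19/4)
Ac = (0, 0, 5/4, -151/40)
Σ b_i: 153864811/153303270·1 + (-16110247/51101090)·1 + 1365700/5110109·1 + 679820/15330327·1 = 1 ✓
b·c: (-16110247/51101090)·(-5/3) + 1365700/5110109·(-53/60) + 679820/15330327·19/4 = 1/2 ✓
b·c²: (-16110247/51101090)·25/9 + 1365700/5110109·2809/3600 + 679820/15330327·361/16 = 1/3 ✓
b·Ac: 1365700/5110109·5/4 + 679820/15330327·(-151/40) = 1/6 ✓
b·c³: (-16110247/51101090)·(-125/27) + 1365700/5110109·(-148877/216000) + 679820/15330327·6859/64 = 4158405896/689864715 ≠ 1/4 ⇒ order 3.
b·(c∘Ac): 1365700/5110109·(-53/48) + 679820/15330327·(-2869/160) = -133711229/122642616 ≠ 1/8
b·Ac²: 1365700/5110109·(-25/12) + 679820/15330327·42809/7200 = -1617704281/5518917720 ≠ 1/12
b·A²c: 679820/15330327·5/8 = 849775/30660654 ≠ 1/24

3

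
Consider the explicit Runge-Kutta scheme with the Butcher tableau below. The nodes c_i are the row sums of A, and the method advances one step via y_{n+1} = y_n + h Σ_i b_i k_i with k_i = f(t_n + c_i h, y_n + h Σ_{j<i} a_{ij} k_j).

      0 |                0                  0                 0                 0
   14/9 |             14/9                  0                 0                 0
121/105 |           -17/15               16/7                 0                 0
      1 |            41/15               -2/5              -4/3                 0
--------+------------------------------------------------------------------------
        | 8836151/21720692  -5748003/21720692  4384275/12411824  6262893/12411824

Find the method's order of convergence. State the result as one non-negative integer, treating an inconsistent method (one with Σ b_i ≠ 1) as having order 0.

3

b = (8836151/21720692, -5748003/21720692, 4384275/12411824, 6262893/12411824)
c = (0, 14/9, 121/105, 1)
Ac = (0, 0, 32/9, -136/63)
Σ b_i: 8836151/21720692·1 + (-5748003/21720692)·1 + 4384275/12411824·1 + 6262893/12411824·1 = 1 ✓
b·c: (-5748003/21720692)·14/9 + 4384275/12411824·121/105 + 6262893/12411824·1 = 1/2 ✓
b·c²: (-5748003/21720692)·196/81 + 4384275/12411824·14641/11025 + 6262893/12411824·1 = 1/3 ✓
b·Ac: 4384275/12411824·32/9 + 6262893/12411824·(-136/63) = 1/6 ✓
b·c³: (-5748003/21720692)·2744/729 + 4384275/12411824·1771561/1157625 + 6262893/12411824·1 = 11989633/244357785 ≠ 1/4 ⇒ order 3.
b·(c∘Ac): 4384275/12411824·3872/945 + 6262893/12411824·(-136/63) = 4999537/13963302 ≠ 1/8
b·Ac²: 4384275/12411824·448/81 + 6262893/12411824·(-271732/99225) = 8384067611/14661467100 ≠ 1/12
b·A²c: 6262893/12411824·(-128/27) = -1855672/775739 ≠ 1/24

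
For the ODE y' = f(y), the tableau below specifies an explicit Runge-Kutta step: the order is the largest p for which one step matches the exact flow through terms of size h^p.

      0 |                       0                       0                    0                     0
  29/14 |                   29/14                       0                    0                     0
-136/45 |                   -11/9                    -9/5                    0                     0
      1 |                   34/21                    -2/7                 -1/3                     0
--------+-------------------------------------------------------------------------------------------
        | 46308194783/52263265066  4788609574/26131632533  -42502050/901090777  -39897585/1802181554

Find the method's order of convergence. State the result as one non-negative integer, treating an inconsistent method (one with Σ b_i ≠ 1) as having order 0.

3

b = (46308194783/52263265066, 4788609574/26131632533, -42502050/901090777, -39897585/1802181554)
c = (0, 29/14, -136/45, 1)
Ac = (0, 0, -261/70, 2749/6615)
Σ b_i: 46308194783/52263265066·1 + 4788609574/26131632533·1 + (-42502050/901090777)·1 + (-39897585/1802181554)·1 = 1 ✓
b·c: 4788609574/26131632533·29/14 + (-42502050/901090777)·(-136/45) + (-39897585/1802181554)·1 = 1/2 ✓
b·c²: 4788609574/26131632533·841/196 + (-42502050/901090777)·18496/2025 + (-39897585/1802181554)·1 = 1/3 ✓
b·Ac: (-42502050/901090777)·(-261/70) + (-39897585/1802181554)·2749/6615 = 1/6 ✓
b·c³: 4788609574/26131632533·24389/2744 + (-42502050/901090777)·(-2515456/91125) + (-39897585/1802181554)·1 = 9907165152443/3406123137060 ≠ 1/4 ⇒ order 3.
b·(c∘Ac): (-42502050/901090777)·1972/175 + (-39897585/1802181554)·2749/6615 = -20463555815/37845812634 ≠ 1/8
b·Ac²: (-42502050/901090777)·(-7569/980) + (-39897585/1802181554)·(-17797331/4167450) = 1562862655897/3406123137060 ≠ 1/12
b·A²c: (-39897585/1802181554)·87/70 = -99173997/3604363108 ≠ 1/24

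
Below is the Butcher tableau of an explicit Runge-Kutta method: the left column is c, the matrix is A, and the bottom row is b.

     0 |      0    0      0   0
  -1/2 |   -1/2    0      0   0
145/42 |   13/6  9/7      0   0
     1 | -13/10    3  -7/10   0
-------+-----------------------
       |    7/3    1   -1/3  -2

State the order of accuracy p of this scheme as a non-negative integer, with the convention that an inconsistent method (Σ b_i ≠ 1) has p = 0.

1

b = (7/3, 1, -1/3, -2)
c = (0, -1/2, 145/42, 1)
Ac = (0, 0, -9/14, -47/12)
Σ b_i: 7/3·1 + 1·1 + (-1/3)·1 + (-2)·1 = 1 ✓
b·c: 1·(-1/2) + (-1/3)·145/42 + (-2)·1 = -230/63 ≠ 1/2 ⇒ order 1.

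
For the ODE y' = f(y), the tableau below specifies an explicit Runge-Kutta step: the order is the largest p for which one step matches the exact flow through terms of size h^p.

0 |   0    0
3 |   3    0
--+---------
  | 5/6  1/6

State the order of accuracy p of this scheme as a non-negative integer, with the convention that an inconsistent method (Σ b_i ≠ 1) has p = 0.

2

b = (5/6, 1/6)
c = (0, 3)
Σ b_i: 5/6·1 + 1/6·1 = 1 ✓
b·c: 1/6·3 = 1/2 ✓; 2 stages ⇒ order 2.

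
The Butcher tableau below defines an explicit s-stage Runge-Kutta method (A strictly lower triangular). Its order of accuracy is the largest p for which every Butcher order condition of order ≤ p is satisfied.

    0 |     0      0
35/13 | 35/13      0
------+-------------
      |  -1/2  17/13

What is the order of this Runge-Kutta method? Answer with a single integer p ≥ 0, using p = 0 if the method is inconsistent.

0

b = (-1/2, 17/13)
c = (0, 35/13)
Σ b_i: (-1/2)·1 + 17/13·1 = 21/26 ≠ 1 ⇒ order 0.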